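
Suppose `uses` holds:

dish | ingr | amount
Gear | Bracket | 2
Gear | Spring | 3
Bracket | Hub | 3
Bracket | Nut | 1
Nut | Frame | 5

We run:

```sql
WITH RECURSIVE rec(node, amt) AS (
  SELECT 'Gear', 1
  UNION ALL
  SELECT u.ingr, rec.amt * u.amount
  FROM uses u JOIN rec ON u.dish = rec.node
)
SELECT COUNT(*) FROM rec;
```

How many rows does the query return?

Base: (Gear, amt=1).
Iteration 1: components of {Gear} -> Bracket = 1*2 = 2, Spring = 1*3 = 3.
Iteration 2: components of {Bracket,Spring} -> Hub = 2*3 = 6, Nut = 2*1 = 2.
Iteration 3: components of {Hub,Nut} -> Frame = 2*5 = 10.
Iteration 4: no further components; recursion stops.
Total rows emitted: 6.

6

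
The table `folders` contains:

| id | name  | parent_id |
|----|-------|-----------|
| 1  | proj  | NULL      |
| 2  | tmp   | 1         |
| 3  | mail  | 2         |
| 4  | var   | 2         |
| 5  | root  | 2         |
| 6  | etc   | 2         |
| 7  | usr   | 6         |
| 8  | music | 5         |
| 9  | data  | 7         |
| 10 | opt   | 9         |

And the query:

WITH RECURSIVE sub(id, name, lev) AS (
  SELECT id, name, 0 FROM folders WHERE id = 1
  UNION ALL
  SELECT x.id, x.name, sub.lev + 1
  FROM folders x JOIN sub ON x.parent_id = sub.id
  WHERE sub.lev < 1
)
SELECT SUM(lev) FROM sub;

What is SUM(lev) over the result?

1

Base: id=1 (proj) at lev 0.
Iteration 1: rows with parent_id in {1} -> tmp (id 2, lev 1).
Iteration 2: lev < 1 fails for all current rows; recursion stops.
SUM(lev) = 0 + 1 = 1.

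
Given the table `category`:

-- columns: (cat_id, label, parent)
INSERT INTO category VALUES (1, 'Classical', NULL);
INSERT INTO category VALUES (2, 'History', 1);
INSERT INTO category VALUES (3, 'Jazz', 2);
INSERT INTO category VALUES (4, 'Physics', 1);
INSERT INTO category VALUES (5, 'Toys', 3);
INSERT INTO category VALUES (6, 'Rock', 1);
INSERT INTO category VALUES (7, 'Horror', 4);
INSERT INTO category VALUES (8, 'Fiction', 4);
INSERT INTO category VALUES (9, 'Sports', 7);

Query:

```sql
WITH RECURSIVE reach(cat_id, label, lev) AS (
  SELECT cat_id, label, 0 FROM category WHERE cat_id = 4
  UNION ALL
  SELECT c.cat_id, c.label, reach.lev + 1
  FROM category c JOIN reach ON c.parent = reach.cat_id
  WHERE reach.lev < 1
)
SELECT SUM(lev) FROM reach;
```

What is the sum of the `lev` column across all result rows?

Base: cat_id=4 (Physics) at lev 0.
Iteration 1: rows with parent in {4} -> Horror (id 7, lev 1), Fiction (id 8, lev 1).
Iteration 2: lev < 1 fails for all current rows; recursion stops.
SUM(lev) = 0 + 1 + 1 = 2.

2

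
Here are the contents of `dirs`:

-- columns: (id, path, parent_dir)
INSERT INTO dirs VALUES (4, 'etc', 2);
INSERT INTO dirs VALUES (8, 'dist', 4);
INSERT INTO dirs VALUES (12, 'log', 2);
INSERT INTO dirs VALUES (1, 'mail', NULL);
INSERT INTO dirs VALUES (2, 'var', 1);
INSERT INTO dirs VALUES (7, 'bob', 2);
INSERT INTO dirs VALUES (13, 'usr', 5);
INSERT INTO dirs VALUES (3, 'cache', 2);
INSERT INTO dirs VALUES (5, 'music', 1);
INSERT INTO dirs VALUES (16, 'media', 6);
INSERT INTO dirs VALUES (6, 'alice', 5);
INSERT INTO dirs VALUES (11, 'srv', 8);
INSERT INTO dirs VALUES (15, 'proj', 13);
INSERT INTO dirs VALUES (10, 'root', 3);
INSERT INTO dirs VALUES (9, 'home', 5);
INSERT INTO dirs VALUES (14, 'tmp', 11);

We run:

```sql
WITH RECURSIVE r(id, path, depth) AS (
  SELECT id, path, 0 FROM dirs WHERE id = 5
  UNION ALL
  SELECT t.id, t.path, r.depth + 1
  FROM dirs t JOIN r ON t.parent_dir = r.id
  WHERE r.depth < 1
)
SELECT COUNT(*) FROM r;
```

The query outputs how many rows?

4

Base: id=5 (music) at depth 0.
Iteration 1: rows with parent_dir in {5} -> alice (id 6, depth 1), home (id 9, depth 1), usr (id 13, depth 1).
Iteration 2: depth < 1 fails for all current rows; recursion stops.
Total rows emitted: 4.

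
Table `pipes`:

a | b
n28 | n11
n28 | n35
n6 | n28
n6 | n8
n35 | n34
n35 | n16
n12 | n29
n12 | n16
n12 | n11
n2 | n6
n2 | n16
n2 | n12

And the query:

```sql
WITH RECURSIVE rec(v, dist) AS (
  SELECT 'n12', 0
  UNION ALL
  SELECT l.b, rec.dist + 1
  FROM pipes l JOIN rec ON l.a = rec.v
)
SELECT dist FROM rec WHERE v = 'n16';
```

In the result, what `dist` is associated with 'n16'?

1

Base: (n12, dist=0).
Iteration 1: edges from {n12} -> (n11, dist=1), (n16, dist=1), (n29, dist=1).
Iteration 2: no outgoing edges from {n11,n16,n29}; recursion stops.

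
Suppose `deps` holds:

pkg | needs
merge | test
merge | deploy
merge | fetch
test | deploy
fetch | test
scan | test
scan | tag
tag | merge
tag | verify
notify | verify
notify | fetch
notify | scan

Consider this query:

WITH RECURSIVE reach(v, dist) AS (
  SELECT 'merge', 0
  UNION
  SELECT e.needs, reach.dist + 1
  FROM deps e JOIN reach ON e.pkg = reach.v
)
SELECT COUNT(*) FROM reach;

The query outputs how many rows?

Base: (merge, dist=0).
Iteration 1: edges from {merge} -> (deploy, dist=1), (fetch, dist=1), (test, dist=1).
Iteration 2: edges from {deploy,fetch,test} -> (deploy, dist=2), (test, dist=2).
Iteration 3: edges from {deploy,test} -> (deploy, dist=3).
Iteration 4: no outgoing edges from {deploy}; recursion stops.
Total rows emitted: 7.

7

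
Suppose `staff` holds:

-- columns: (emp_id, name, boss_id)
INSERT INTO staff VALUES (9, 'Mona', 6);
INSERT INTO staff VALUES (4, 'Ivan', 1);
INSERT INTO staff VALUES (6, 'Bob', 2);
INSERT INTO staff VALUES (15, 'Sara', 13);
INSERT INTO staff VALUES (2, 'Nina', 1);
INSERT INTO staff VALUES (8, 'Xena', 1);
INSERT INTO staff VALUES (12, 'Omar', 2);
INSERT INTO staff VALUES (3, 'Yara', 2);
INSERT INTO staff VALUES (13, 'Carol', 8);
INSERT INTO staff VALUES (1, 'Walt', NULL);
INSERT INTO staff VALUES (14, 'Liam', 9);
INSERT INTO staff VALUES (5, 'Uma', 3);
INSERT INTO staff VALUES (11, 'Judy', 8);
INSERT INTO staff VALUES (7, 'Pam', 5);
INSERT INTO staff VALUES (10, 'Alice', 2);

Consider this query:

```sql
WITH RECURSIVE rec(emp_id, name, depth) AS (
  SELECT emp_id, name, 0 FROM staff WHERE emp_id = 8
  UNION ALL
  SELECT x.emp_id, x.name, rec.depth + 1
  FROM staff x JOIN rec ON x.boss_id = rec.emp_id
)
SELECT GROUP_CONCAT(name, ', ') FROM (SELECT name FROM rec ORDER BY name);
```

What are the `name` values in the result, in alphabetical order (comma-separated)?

Carol, Judy, Sara, Xena

Base: emp_id=8 (Xena) at depth 0.
Iteration 1: rows with boss_id in {8} -> Judy (id 11, depth 1), Carol (id 13, depth 1).
Iteration 2: rows with boss_id in {11,13} -> Sara (id 15, depth 2).
Iteration 3: no rows with boss_id in {15}; recursion stops.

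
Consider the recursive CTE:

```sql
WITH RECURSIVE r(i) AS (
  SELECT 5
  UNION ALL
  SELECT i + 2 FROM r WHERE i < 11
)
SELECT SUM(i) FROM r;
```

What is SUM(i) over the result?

Base: i=5.
Iteration 1: 5 < 11 holds -> i = 5 + 2 = 7.
Iteration 2: 7 < 11 holds -> i = 7 + 2 = 9.
Iteration 3: 9 < 11 holds -> i = 9 + 2 = 11.
Iteration 4: 11 < 11 fails; recursion stops.
SUM(i) = 5 + 7 + 9 + 11 = 32.

32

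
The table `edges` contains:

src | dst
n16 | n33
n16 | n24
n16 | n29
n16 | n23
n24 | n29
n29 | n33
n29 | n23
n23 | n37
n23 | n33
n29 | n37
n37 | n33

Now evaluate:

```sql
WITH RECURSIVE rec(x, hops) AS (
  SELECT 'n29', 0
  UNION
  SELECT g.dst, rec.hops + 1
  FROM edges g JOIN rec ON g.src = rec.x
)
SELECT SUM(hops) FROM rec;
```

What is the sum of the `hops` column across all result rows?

Base: (n29, hops=0).
Iteration 1: edges from {n29} -> (n23, hops=1), (n33, hops=1), (n37, hops=1).
Iteration 2: edges from {n23,n33,n37} -> (n33, hops=2), (n37, hops=2). [UNION drops 1 duplicate row(s)]
Iteration 3: edges from {n33,n37} -> (n33, hops=3).
Iteration 4: no outgoing edges from {n33}; recursion stops.
SUM(hops) = 0 + 1 + 1 + 1 + 2 + 2 + 3 = 10.

10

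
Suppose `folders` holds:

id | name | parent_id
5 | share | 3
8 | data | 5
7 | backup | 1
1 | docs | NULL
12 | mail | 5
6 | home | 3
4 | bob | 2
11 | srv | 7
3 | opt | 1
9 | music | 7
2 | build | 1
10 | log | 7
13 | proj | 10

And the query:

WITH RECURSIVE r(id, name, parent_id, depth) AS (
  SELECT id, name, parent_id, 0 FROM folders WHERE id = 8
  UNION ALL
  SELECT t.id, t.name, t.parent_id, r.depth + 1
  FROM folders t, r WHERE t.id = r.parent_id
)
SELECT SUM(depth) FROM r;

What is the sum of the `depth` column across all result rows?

Base: id=8 (data), parent_id=5, depth 0.
Iteration 1: join on id=5 -> share (id 5, parent_id=3, depth 1).
Iteration 2: join on id=3 -> opt (id 3, parent_id=1, depth 2).
Iteration 3: join on id=1 -> docs (id 1, parent_id=NULL, depth 3).
Iteration 4: parent_id is NULL; no match; recursion stops.
SUM(depth) = 0 + 1 + 2 + 3 = 6.

6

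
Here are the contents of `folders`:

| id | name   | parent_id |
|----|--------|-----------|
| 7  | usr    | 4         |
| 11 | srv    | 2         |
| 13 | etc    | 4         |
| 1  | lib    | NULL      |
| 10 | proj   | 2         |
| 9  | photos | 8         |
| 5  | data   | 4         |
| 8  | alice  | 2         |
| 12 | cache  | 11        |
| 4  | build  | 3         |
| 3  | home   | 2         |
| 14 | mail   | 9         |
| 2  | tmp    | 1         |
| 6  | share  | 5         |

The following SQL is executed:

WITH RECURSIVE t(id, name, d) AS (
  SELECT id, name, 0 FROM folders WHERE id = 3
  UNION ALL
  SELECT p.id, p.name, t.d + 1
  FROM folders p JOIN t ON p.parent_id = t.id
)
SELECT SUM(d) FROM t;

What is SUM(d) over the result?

Base: id=3 (home) at d 0.
Iteration 1: rows with parent_id in {3} -> build (id 4, d 1).
Iteration 2: rows with parent_id in {4} -> data (id 5, d 2), usr (id 7, d 2), etc (id 13, d 2).
Iteration 3: rows with parent_id in {5,7,13} -> share (id 6, d 3).
Iteration 4: no rows with parent_id in {6}; recursion stops.
SUM(d) = 0 + 1 + 2 + 2 + 2 + 3 = 10.

10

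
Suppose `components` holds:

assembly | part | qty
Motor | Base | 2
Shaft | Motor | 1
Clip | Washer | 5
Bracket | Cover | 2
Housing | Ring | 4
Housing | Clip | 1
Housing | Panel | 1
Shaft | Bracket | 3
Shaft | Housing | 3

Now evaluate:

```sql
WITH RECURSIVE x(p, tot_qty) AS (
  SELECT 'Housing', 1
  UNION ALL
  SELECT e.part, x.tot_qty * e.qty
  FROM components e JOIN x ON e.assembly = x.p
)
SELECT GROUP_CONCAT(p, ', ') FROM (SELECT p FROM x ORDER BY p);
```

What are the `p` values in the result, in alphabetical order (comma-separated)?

Clip, Housing, Panel, Ring, Washer

Base: (Housing, tot_qty=1).
Iteration 1: components of {Housing} -> Clip = 1*1 = 1, Panel = 1*1 = 1, Ring = 1*4 = 4.
Iteration 2: components of {Clip,Panel,Ring} -> Washer = 1*5 = 5.
Iteration 3: no further components; recursion stops.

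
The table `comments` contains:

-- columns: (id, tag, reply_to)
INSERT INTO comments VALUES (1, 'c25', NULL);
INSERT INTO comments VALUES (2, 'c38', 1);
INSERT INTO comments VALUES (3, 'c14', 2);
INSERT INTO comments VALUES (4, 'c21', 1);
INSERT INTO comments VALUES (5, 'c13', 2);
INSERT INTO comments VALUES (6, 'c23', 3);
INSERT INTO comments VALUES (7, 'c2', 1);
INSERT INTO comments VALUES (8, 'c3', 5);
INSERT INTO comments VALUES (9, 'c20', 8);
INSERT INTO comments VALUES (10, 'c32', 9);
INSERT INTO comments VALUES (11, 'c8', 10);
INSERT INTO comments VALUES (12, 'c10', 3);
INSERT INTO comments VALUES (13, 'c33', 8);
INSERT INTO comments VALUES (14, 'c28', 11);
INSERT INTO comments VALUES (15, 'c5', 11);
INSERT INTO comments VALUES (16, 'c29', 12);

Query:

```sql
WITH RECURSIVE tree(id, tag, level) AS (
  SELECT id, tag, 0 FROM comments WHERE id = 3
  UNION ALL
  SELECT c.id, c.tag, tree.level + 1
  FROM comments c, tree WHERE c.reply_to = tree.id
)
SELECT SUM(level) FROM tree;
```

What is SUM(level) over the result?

4

Base: id=3 (c14) at level 0.
Iteration 1: rows with reply_to in {3} -> c23 (id 6, level 1), c10 (id 12, level 1).
Iteration 2: rows with reply_to in {6,12} -> c29 (id 16, level 2).
Iteration 3: no rows with reply_to in {16}; recursion stops.
SUM(level) = 0 + 1 + 1 + 2 = 4.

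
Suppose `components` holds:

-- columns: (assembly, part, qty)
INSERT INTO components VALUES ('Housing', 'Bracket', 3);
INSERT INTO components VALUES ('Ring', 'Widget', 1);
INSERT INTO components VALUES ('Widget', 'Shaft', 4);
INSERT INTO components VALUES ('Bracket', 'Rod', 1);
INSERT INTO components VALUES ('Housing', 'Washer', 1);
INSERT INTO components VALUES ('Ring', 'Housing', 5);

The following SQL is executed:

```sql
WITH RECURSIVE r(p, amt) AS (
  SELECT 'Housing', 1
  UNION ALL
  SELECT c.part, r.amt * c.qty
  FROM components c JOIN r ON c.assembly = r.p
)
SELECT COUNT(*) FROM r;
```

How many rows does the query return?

4

Base: (Housing, amt=1).
Iteration 1: components of {Housing} -> Bracket = 1*3 = 3, Washer = 1*1 = 1.
Iteration 2: components of {Bracket,Washer} -> Rod = 3*1 = 3.
Iteration 3: no further components; recursion stops.
Total rows emitted: 4.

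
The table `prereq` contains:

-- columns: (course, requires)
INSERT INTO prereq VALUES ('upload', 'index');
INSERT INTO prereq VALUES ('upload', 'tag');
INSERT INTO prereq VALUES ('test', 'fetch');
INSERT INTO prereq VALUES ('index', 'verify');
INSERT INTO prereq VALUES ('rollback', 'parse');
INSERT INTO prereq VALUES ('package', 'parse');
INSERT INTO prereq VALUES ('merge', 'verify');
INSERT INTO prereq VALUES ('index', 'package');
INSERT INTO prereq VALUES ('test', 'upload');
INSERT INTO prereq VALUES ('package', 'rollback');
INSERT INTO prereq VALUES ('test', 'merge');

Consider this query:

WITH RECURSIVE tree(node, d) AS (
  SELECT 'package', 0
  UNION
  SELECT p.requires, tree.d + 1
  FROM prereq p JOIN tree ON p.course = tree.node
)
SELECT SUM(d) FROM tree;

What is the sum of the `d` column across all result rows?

4

Base: (package, d=0).
Iteration 1: edges from {package} -> (parse, d=1), (rollback, d=1).
Iteration 2: edges from {parse,rollback} -> (parse, d=2).
Iteration 3: no outgoing edges from {parse}; recursion stops.
SUM(d) = 0 + 1 + 1 + 2 = 4.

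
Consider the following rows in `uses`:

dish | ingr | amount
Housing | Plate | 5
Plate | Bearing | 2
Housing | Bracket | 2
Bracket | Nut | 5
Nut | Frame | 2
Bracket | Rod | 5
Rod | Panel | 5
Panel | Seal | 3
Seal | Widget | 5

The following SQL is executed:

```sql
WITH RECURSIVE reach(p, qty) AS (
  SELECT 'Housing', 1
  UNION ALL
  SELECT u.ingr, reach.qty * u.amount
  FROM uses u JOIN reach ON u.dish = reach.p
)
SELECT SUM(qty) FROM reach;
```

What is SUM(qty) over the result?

1008

Base: (Housing, qty=1).
Iteration 1: components of {Housing} -> Bracket = 1*2 = 2, Plate = 1*5 = 5.
Iteration 2: components of {Bracket,Plate} -> Bearing = 5*2 = 10, Nut = 2*5 = 10, Rod = 2*5 = 10.
Iteration 3: components of {Bearing,Nut,Rod} -> Frame = 10*2 = 20, Panel = 10*5 = 50.
Iteration 4: components of {Frame,Panel} -> Seal = 50*3 = 150.
Iteration 5: components of {Seal} -> Widget = 150*5 = 750.
Iteration 6: no further components; recursion stops.
SUM(qty) = 1 + 5 + 2 + 10 + 10 + 10 + 20 + 50 + 150 + 750 = 1008.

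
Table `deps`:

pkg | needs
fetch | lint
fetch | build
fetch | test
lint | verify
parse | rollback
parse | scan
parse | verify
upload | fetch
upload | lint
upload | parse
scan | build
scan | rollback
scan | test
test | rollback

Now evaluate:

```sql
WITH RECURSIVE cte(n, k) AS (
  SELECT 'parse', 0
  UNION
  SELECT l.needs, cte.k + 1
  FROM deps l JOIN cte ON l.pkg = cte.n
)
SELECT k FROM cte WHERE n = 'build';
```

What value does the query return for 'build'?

Base: (parse, k=0).
Iteration 1: edges from {parse} -> (rollback, k=1), (scan, k=1), (verify, k=1).
Iteration 2: edges from {rollback,scan,verify} -> (build, k=2), (rollback, k=2), (test, k=2).
Iteration 3: edges from {build,rollback,test} -> (rollback, k=3).
Iteration 4: no outgoing edges from {rollback}; recursion stops.

2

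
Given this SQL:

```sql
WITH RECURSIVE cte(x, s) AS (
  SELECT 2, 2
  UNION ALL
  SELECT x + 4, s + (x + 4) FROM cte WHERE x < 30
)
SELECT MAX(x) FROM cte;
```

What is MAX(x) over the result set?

Base: x=2, s=2.
Iteration 1: 2 < 30 holds -> x = 2 + 4 = 6, s = 2 + 6 = 8.
Iteration 2: 6 < 30 holds -> x = 6 + 4 = 10, s = 8 + 10 = 18.
Iteration 3: 10 < 30 holds -> x = 10 + 4 = 14, s = 18 + 14 = 32.
Iteration 4: 14 < 30 holds -> x = 14 + 4 = 18, s = 32 + 18 = 50.
Iteration 5: 18 < 30 holds -> x = 18 + 4 = 22, s = 50 + 22 = 72.
Iteration 6: 22 < 30 holds -> x = 22 + 4 = 26, s = 72 + 26 = 98.
Iteration 7: 26 < 30 holds -> x = 26 + 4 = 30, s = 98 + 30 = 128.
Iteration 8: 30 < 30 fails; recursion stops.
x values: 2, 6, 10, 14, 18, 22, 26, 30; the maximum is 30.

30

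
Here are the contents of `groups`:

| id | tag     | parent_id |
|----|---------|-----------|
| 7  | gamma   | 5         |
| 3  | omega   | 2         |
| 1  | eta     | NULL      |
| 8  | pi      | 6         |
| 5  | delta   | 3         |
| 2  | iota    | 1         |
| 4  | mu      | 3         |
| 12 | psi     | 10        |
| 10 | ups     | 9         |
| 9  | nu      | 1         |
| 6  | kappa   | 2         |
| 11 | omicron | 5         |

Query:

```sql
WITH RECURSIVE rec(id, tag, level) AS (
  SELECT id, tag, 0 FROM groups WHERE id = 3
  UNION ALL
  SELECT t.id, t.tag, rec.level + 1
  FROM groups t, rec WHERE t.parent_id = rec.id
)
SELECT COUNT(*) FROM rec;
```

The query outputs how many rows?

Base: id=3 (omega) at level 0.
Iteration 1: rows with parent_id in {3} -> mu (id 4, level 1), delta (id 5, level 1).
Iteration 2: rows with parent_id in {4,5} -> gamma (id 7, level 2), omicron (id 11, level 2).
Iteration 3: no rows with parent_id in {7,11}; recursion stops.
Total rows emitted: 5.

5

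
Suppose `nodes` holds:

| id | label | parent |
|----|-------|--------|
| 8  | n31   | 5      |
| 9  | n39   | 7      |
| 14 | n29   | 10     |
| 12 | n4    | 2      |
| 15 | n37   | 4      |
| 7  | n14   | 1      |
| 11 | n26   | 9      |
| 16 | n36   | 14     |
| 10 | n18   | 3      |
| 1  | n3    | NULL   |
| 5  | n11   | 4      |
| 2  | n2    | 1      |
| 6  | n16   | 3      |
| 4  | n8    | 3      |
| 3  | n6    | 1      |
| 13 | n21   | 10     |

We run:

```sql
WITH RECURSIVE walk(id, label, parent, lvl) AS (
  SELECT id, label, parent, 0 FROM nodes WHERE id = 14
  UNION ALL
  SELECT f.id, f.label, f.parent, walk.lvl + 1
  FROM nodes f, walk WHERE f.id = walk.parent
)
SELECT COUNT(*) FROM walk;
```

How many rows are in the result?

Base: id=14 (n29), parent=10, lvl 0.
Iteration 1: join on id=10 -> n18 (id 10, parent=3, lvl 1).
Iteration 2: join on id=3 -> n6 (id 3, parent=1, lvl 2).
Iteration 3: join on id=1 -> n3 (id 1, parent=NULL, lvl 3).
Iteration 4: parent is NULL; no match; recursion stops.
Total rows emitted: 4.

4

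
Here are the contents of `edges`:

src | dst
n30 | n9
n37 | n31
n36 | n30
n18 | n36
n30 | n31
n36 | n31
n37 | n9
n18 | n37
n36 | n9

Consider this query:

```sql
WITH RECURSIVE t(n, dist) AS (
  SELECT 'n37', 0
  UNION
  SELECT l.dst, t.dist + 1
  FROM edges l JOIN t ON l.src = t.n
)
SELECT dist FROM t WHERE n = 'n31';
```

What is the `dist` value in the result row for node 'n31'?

Base: (n37, dist=0).
Iteration 1: edges from {n37} -> (n31, dist=1), (n9, dist=1).
Iteration 2: no outgoing edges from {n31,n9}; recursion stops.

1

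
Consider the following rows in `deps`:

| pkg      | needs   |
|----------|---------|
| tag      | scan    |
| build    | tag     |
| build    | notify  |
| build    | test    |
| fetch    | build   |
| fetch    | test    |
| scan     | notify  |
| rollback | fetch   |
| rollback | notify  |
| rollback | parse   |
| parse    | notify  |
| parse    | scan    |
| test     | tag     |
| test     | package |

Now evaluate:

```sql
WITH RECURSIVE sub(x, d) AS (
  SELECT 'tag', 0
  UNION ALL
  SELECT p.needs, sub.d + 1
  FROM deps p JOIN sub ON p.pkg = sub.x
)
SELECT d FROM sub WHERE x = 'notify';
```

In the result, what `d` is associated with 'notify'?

Base: (tag, d=0).
Iteration 1: edges from {tag} -> (scan, d=1).
Iteration 2: edges from {scan} -> (notify, d=2).
Iteration 3: no outgoing edges from {notify}; recursion stops.

2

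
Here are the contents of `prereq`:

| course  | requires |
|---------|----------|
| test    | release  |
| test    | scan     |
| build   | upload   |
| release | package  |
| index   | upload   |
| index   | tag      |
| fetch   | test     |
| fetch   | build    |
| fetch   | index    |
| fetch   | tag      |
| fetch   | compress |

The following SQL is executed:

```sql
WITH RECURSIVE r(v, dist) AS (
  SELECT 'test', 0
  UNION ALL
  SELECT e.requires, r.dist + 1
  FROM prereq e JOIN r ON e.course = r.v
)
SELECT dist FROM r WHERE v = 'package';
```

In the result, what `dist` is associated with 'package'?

2

Base: (test, dist=0).
Iteration 1: edges from {test} -> (release, dist=1), (scan, dist=1).
Iteration 2: edges from {release,scan} -> (package, dist=2).
Iteration 3: no outgoing edges from {package}; recursion stops.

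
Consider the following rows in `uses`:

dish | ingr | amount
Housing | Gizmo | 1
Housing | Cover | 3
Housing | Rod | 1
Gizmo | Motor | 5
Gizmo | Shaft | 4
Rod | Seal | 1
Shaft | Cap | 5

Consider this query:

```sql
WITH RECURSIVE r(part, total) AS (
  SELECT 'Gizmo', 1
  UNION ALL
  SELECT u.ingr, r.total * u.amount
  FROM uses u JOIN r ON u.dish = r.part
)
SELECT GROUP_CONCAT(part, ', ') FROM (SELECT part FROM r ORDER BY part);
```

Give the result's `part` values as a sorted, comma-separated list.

Base: (Gizmo, total=1).
Iteration 1: components of {Gizmo} -> Motor = 1*5 = 5, Shaft = 1*4 = 4.
Iteration 2: components of {Motor,Shaft} -> Cap = 4*5 = 20.
Iteration 3: no further components; recursion stops.

Cap, Gizmo, Motor, Shaft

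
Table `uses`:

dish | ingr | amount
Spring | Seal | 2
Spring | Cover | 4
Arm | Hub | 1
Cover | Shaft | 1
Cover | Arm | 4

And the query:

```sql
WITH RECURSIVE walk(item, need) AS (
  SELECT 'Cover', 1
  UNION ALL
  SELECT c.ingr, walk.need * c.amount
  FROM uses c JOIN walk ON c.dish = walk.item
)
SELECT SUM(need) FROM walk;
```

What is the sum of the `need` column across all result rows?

10

Base: (Cover, need=1).
Iteration 1: components of {Cover} -> Arm = 1*4 = 4, Shaft = 1*1 = 1.
Iteration 2: components of {Arm,Shaft} -> Hub = 4*1 = 4.
Iteration 3: no further components; recursion stops.
SUM(need) = 1 + 4 + 1 + 4 = 10.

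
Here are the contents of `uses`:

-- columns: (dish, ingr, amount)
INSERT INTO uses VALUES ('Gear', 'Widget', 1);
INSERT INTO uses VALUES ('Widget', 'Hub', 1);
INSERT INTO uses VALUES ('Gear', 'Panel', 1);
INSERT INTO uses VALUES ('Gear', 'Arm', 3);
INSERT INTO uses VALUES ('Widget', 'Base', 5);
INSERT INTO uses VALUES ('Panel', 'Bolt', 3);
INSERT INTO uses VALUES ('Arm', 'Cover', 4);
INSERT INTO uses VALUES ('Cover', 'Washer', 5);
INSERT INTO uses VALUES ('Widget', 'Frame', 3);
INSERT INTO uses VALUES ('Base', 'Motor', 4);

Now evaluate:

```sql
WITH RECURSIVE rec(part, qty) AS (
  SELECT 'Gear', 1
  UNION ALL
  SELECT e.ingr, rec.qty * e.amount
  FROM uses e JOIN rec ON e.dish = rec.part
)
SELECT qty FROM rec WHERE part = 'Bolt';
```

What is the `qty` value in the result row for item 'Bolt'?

3

Base: (Gear, qty=1).
Iteration 1: components of {Gear} -> Arm = 1*3 = 3, Panel = 1*1 = 1, Widget = 1*1 = 1.
Iteration 2: components of {Arm,Panel,Widget} -> Base = 1*5 = 5, Bolt = 1*3 = 3, Cover = 3*4 = 12, Frame = 1*3 = 3, Hub = 1*1 = 1.
Iteration 3: components of {Base,Bolt,Cover,Frame,Hub} -> Motor = 5*4 = 20, Washer = 12*5 = 60.
Iteration 4: no further components; recursion stops.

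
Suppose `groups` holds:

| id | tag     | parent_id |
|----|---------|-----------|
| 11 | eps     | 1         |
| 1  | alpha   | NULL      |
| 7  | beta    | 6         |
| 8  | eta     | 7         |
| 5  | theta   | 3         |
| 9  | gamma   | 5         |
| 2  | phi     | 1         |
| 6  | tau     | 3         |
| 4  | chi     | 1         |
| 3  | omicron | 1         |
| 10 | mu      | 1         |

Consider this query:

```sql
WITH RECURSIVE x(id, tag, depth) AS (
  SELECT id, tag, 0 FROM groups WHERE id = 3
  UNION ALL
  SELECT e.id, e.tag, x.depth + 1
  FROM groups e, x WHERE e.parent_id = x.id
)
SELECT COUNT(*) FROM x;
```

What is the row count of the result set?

Base: id=3 (omicron) at depth 0.
Iteration 1: rows with parent_id in {3} -> theta (id 5, depth 1), tau (id 6, depth 1).
Iteration 2: rows with parent_id in {5,6} -> beta (id 7, depth 2), gamma (id 9, depth 2).
Iteration 3: rows with parent_id in {7,9} -> eta (id 8, depth 3).
Iteration 4: no rows with parent_id in {8}; recursion stops.
Total rows emitted: 6.

6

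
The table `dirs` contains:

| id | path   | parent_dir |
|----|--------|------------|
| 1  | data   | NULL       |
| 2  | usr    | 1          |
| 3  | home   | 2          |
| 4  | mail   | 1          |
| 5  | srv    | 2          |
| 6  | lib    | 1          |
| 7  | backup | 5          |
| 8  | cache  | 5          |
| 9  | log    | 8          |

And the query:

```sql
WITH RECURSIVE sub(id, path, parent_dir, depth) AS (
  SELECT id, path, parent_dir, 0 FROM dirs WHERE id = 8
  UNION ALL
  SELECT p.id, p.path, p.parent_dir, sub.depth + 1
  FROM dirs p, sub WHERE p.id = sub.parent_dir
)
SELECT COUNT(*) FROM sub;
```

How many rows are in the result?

Base: id=8 (cache), parent_dir=5, depth 0.
Iteration 1: join on id=5 -> srv (id 5, parent_dir=2, depth 1).
Iteration 2: join on id=2 -> usr (id 2, parent_dir=1, depth 2).
Iteration 3: join on id=1 -> data (id 1, parent_dir=NULL, depth 3).
Iteration 4: parent_dir is NULL; no match; recursion stops.
Total rows emitted: 4.

4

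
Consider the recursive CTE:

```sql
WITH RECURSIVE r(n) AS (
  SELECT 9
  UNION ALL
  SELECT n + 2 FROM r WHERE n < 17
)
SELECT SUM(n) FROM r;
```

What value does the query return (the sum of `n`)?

Base: n=9.
Iteration 1: 9 < 17 holds -> n = 9 + 2 = 11.
Iteration 2: 11 < 17 holds -> n = 11 + 2 = 13.
Iteration 3: 13 < 17 holds -> n = 13 + 2 = 15.
Iteration 4: 15 < 17 holds -> n = 15 + 2 = 17.
Iteration 5: 17 < 17 fails; recursion stops.
SUM(n) = 9 + 11 + 13 + 15 + 17 = 65.

65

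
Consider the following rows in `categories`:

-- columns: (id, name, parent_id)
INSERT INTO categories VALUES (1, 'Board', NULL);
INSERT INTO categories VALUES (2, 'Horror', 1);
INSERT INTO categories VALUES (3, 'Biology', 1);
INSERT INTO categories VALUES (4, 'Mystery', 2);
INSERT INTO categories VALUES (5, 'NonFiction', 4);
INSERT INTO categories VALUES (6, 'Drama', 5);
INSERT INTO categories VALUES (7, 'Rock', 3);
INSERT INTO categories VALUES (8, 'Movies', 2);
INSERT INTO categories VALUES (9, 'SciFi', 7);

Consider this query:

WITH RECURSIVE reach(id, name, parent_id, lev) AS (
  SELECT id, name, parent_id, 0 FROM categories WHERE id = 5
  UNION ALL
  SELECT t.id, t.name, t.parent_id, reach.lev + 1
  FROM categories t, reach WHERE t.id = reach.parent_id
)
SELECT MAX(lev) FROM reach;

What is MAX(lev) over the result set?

3

Base: id=5 (NonFiction), parent_id=4, lev 0.
Iteration 1: join on id=4 -> Mystery (id 4, parent_id=2, lev 1).
Iteration 2: join on id=2 -> Horror (id 2, parent_id=1, lev 2).
Iteration 3: join on id=1 -> Board (id 1, parent_id=NULL, lev 3).
Iteration 4: parent_id is NULL; no match; recursion stops.
lev values: 0, 1, 2, 3; the maximum is 3.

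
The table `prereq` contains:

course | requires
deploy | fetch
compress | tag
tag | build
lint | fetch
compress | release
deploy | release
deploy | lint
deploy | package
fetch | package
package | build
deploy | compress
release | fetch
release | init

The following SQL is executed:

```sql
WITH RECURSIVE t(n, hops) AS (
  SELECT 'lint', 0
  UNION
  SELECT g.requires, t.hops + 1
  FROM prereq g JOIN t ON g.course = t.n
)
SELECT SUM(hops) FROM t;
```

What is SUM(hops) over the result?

Base: (lint, hops=0).
Iteration 1: edges from {lint} -> (fetch, hops=1).
Iteration 2: edges from {fetch} -> (package, hops=2).
Iteration 3: edges from {package} -> (build, hops=3).
Iteration 4: no outgoing edges from {build}; recursion stops.
SUM(hops) = 0 + 1 + 2 + 3 = 6.

6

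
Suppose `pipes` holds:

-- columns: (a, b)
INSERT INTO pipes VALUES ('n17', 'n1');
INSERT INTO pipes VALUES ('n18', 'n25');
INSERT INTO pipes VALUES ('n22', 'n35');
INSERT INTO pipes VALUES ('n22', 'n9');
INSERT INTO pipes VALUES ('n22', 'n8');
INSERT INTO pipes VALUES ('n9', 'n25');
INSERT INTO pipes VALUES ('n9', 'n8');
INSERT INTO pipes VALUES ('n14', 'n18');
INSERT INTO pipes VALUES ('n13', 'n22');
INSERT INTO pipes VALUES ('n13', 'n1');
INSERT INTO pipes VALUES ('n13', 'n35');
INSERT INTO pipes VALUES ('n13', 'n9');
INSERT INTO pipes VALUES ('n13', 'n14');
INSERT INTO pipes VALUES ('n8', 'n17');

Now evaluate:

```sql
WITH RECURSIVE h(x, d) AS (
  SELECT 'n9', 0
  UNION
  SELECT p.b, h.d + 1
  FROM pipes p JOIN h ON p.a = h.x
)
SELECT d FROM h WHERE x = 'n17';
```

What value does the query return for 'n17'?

Base: (n9, d=0).
Iteration 1: edges from {n9} -> (n25, d=1), (n8, d=1).
Iteration 2: edges from {n25,n8} -> (n17, d=2).
Iteration 3: edges from {n17} -> (n1, d=3).
Iteration 4: no outgoing edges from {n1}; recursion stops.

2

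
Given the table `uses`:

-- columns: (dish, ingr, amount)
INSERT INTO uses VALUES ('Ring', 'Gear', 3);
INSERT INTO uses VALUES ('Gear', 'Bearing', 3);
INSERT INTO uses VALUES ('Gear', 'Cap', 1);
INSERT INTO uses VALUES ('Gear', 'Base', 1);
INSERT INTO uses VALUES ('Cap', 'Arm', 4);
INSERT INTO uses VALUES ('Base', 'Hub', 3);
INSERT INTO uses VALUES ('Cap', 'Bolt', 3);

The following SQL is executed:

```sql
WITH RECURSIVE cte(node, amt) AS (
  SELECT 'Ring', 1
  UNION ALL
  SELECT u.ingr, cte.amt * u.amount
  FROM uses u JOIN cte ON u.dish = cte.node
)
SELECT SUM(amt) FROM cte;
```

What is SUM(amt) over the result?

49

Base: (Ring, amt=1).
Iteration 1: components of {Ring} -> Gear = 1*3 = 3.
Iteration 2: components of {Gear} -> Base = 3*1 = 3, Bearing = 3*3 = 9, Cap = 3*1 = 3.
Iteration 3: components of {Base,Bearing,Cap} -> Arm = 3*4 = 12, Bolt = 3*3 = 9, Hub = 3*3 = 9.
Iteration 4: no further components; recursion stops.
SUM(amt) = 1 + 3 + 9 + 3 + 3 + 12 + 9 + 9 = 49.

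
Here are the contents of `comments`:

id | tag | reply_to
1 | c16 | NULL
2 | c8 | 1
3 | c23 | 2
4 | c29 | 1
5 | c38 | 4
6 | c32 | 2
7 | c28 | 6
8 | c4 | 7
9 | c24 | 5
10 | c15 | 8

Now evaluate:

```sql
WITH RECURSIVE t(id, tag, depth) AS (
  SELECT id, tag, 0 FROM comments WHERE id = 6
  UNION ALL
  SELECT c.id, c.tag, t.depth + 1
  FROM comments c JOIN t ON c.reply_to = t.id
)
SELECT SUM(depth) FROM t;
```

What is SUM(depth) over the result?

Base: id=6 (c32) at depth 0.
Iteration 1: rows with reply_to in {6} -> c28 (id 7, depth 1).
Iteration 2: rows with reply_to in {7} -> c4 (id 8, depth 2).
Iteration 3: rows with reply_to in {8} -> c15 (id 10, depth 3).
Iteration 4: no rows with reply_to in {10}; recursion stops.
SUM(depth) = 0 + 1 + 2 + 3 = 6.

6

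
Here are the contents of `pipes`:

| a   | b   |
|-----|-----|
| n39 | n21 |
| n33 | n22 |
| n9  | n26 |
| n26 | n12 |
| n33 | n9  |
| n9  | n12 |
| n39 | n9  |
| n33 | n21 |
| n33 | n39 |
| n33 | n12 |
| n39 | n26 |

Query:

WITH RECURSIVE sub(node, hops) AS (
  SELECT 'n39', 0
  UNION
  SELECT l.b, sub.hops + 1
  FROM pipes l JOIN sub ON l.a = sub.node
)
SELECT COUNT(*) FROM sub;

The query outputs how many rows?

Base: (n39, hops=0).
Iteration 1: edges from {n39} -> (n21, hops=1), (n26, hops=1), (n9, hops=1).
Iteration 2: edges from {n21,n26,n9} -> (n12, hops=2), (n26, hops=2). [UNION drops 1 duplicate row(s)]
Iteration 3: edges from {n12,n26} -> (n12, hops=3).
Iteration 4: no outgoing edges from {n12}; recursion stops.
Total rows emitted: 7.

7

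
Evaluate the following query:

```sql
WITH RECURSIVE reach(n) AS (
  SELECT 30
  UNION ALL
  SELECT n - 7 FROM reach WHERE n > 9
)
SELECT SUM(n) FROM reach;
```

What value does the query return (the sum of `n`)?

78

Base: n=30.
Iteration 1: 30 > 9 holds -> n = 30 - 7 = 23.
Iteration 2: 23 > 9 holds -> n = 23 - 7 = 16.
Iteration 3: 16 > 9 holds -> n = 16 - 7 = 9.
Iteration 4: 9 > 9 fails; recursion stops.
SUM(n) = 30 + 23 + 16 + 9 = 78.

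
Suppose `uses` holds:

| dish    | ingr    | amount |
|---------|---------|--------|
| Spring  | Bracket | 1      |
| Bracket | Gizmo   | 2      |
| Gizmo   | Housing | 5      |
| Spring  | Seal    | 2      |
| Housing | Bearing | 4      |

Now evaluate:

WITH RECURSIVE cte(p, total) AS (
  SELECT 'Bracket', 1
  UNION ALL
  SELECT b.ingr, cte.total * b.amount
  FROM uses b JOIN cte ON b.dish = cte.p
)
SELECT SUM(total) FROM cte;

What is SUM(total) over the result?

53

Base: (Bracket, total=1).
Iteration 1: components of {Bracket} -> Gizmo = 1*2 = 2.
Iteration 2: components of {Gizmo} -> Housing = 2*5 = 10.
Iteration 3: components of {Housing} -> Bearing = 10*4 = 40.
Iteration 4: no further components; recursion stops.
SUM(total) = 1 + 2 + 10 + 40 = 53.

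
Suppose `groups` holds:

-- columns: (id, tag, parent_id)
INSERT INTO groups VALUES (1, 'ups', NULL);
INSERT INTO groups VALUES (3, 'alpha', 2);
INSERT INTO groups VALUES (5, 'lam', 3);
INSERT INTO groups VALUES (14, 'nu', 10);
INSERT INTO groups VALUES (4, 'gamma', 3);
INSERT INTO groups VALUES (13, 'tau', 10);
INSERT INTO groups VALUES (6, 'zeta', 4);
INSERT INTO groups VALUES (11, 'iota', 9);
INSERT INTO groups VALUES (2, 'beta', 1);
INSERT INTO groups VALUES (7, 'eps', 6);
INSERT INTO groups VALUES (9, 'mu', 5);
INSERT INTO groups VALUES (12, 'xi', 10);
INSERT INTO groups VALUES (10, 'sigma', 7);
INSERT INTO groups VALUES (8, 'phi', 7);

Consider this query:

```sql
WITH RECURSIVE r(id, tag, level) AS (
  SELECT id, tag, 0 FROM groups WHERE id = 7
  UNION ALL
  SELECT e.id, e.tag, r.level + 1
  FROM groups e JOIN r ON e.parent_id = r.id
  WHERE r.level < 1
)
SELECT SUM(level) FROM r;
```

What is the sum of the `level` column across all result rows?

2

Base: id=7 (eps) at level 0.
Iteration 1: rows with parent_id in {7} -> phi (id 8, level 1), sigma (id 10, level 1).
Iteration 2: level < 1 fails for all current rows; recursion stops.
SUM(level) = 0 + 1 + 1 = 2.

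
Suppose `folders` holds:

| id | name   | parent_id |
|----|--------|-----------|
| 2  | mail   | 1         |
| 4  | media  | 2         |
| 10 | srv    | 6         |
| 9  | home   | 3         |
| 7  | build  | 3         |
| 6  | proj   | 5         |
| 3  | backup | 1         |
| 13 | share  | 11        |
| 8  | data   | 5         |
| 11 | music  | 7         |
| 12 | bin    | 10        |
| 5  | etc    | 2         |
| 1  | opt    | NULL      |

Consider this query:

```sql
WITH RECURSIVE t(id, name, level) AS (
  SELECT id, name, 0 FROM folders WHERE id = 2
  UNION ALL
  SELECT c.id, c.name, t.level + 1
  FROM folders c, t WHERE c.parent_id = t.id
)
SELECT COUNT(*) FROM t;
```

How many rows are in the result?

7

Base: id=2 (mail) at level 0.
Iteration 1: rows with parent_id in {2} -> media (id 4, level 1), etc (id 5, level 1).
Iteration 2: rows with parent_id in {4,5} -> proj (id 6, level 2), data (id 8, level 2).
Iteration 3: rows with parent_id in {6,8} -> srv (id 10, level 3).
Iteration 4: rows with parent_id in {10} -> bin (id 12, level 4).
Iteration 5: no rows with parent_id in {12}; recursion stops.
Total rows emitted: 7.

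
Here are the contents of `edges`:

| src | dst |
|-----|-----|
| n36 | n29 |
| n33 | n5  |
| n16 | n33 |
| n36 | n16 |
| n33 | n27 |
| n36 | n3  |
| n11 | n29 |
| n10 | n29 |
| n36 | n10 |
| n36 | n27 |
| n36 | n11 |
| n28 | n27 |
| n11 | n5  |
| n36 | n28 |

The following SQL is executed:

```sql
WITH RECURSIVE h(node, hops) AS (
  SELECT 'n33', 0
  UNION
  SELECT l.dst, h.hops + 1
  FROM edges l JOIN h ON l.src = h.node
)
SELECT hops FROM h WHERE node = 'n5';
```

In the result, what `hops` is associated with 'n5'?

1

Base: (n33, hops=0).
Iteration 1: edges from {n33} -> (n27, hops=1), (n5, hops=1).
Iteration 2: no outgoing edges from {n27,n5}; recursion stops.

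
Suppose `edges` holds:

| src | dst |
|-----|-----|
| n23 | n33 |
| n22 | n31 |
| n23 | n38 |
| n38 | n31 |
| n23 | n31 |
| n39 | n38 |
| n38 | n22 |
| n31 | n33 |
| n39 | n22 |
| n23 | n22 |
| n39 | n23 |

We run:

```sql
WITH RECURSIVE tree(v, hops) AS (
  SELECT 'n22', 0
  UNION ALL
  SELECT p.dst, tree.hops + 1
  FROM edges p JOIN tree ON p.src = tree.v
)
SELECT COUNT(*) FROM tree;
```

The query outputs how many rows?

Base: (n22, hops=0).
Iteration 1: edges from {n22} -> (n31, hops=1).
Iteration 2: edges from {n31} -> (n33, hops=2).
Iteration 3: no outgoing edges from {n33}; recursion stops.
Total rows emitted: 3.

3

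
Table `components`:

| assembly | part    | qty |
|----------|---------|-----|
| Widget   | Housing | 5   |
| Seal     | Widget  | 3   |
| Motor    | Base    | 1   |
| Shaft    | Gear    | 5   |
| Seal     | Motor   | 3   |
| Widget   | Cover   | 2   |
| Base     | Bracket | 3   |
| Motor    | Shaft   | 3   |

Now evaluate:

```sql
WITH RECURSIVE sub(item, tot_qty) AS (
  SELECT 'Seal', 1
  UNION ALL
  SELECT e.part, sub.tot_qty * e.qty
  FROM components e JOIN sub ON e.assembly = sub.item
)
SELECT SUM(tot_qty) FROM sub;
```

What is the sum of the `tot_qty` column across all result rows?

94

Base: (Seal, tot_qty=1).
Iteration 1: components of {Seal} -> Motor = 1*3 = 3, Widget = 1*3 = 3.
Iteration 2: components of {Motor,Widget} -> Base = 3*1 = 3, Cover = 3*2 = 6, Housing = 3*5 = 15, Shaft = 3*3 = 9.
Iteration 3: components of {Base,Cover,Housing,Shaft} -> Bracket = 3*3 = 9, Gear = 9*5 = 45.
Iteration 4: no further components; recursion stops.
SUM(tot_qty) = 1 + 3 + 3 + 9 + 3 + 15 + 6 + 45 + 9 = 94.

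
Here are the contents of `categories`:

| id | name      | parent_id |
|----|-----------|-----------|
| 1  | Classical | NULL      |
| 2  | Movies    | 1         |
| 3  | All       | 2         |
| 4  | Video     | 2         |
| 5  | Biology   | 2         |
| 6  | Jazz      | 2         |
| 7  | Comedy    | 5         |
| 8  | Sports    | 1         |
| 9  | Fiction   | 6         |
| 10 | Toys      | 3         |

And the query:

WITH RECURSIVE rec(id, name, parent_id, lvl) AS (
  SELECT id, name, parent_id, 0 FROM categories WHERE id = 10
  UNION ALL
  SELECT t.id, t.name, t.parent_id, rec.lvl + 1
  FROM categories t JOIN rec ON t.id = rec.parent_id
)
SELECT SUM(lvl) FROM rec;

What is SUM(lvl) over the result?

Base: id=10 (Toys), parent_id=3, lvl 0.
Iteration 1: join on id=3 -> All (id 3, parent_id=2, lvl 1).
Iteration 2: join on id=2 -> Movies (id 2, parent_id=1, lvl 2).
Iteration 3: join on id=1 -> Classical (id 1, parent_id=NULL, lvl 3).
Iteration 4: parent_id is NULL; no match; recursion stops.
SUM(lvl) = 0 + 1 + 2 + 3 = 6.

6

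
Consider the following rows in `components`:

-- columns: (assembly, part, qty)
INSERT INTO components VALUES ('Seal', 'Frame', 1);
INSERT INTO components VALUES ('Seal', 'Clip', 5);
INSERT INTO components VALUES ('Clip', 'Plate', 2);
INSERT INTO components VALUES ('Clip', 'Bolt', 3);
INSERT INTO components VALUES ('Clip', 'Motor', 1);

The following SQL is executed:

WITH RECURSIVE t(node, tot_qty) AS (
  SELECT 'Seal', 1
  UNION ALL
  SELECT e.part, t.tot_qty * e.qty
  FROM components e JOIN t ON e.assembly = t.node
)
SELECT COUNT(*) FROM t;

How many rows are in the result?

Base: (Seal, tot_qty=1).
Iteration 1: components of {Seal} -> Clip = 1*5 = 5, Frame = 1*1 = 1.
Iteration 2: components of {Clip,Frame} -> Bolt = 5*3 = 15, Motor = 5*1 = 5, Plate = 5*2 = 10.
Iteration 3: no further components; recursion stops.
Total rows emitted: 6.

6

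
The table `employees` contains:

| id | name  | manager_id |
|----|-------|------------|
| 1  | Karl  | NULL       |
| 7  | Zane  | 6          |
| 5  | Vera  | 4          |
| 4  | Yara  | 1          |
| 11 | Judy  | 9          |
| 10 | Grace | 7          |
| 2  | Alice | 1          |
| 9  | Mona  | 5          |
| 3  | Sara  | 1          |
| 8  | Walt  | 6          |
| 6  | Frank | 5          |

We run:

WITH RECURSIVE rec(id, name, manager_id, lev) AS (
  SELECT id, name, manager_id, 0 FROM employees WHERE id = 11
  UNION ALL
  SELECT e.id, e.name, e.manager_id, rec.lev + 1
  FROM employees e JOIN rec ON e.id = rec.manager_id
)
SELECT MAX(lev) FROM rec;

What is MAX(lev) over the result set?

Base: id=11 (Judy), manager_id=9, lev 0.
Iteration 1: join on id=9 -> Mona (id 9, manager_id=5, lev 1).
Iteration 2: join on id=5 -> Vera (id 5, manager_id=4, lev 2).
Iteration 3: join on id=4 -> Yara (id 4, manager_id=1, lev 3).
Iteration 4: join on id=1 -> Karl (id 1, manager_id=NULL, lev 4).
Iteration 5: manager_id is NULL; no match; recursion stops.
lev values: 0, 1, 2, 3, 4; the maximum is 4.

4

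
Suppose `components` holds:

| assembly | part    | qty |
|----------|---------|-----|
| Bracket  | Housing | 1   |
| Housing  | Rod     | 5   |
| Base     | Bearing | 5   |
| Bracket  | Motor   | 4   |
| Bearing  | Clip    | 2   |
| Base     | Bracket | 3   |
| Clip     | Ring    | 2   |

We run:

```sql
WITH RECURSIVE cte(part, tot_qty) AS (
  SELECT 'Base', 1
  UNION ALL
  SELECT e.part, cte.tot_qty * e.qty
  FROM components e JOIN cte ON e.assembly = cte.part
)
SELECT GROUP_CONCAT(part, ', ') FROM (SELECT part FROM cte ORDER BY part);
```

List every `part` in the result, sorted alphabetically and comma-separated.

Base: (Base, tot_qty=1).
Iteration 1: components of {Base} -> Bearing = 1*5 = 5, Bracket = 1*3 = 3.
Iteration 2: components of {Bearing,Bracket} -> Clip = 5*2 = 10, Housing = 3*1 = 3, Motor = 3*4 = 12.
Iteration 3: components of {Clip,Housing,Motor} -> Ring = 10*2 = 20, Rod = 3*5 = 15.
Iteration 4: no further components; recursion stops.

Base, Bearing, Bracket, Clip, Housing, Motor, Ring, Rod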